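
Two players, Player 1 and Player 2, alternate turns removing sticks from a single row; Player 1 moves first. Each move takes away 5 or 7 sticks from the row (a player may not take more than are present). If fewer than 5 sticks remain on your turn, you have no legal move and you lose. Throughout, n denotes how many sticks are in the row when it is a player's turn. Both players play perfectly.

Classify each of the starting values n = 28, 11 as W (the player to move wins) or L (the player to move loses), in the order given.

Label each position W (a win for the player to move) or L (a loss). A position with no legal move is L; any other position is W exactly when some move reaches an L, and L when every move reaches a W.
n=0: no move → L
n=1: no move → L
n=2: no move → L
n=3: no move → L
n=4: no move → L
n=5: reaches L-position 0 → W
n=6: reaches L-position 1 → W
n=7: reaches L-position 2 → W
n=8: reaches L-position 3 → W
n=9: reaches L-position 4 → W
n=10: reaches L-position 3 → W
n=11: reaches L-position 4 → W
n=12: only reaches 7(W), 5(W), all W → L
n=13: only reaches 8(W), 6(W), all W → L
n=14: only reaches 9(W), 7(W), all W → L
n=15: only reaches 10(W), 8(W), all W → L
n=16: only reaches 11(W), 9(W), all W → L
n=17: reaches L-position 12 → W
n=18: reaches L-position 13 → W
n=19: reaches L-position 14 → W
n=20: reaches L-position 15 → W
n=21: reaches L-position 16 → W
n=22: reaches L-position 15 → W
n=23: reaches L-position 16 → W
n=24: only reaches 19(W), 17(W), all W → L
n=25: only reaches 20(W), 18(W), all W → L
n=26: only reaches 21(W), 19(W), all W → L
n=27: only reaches 22(W), 20(W), all W → L
n=28: only reaches 23(W), 21(W), all W → L

28: L, 11: W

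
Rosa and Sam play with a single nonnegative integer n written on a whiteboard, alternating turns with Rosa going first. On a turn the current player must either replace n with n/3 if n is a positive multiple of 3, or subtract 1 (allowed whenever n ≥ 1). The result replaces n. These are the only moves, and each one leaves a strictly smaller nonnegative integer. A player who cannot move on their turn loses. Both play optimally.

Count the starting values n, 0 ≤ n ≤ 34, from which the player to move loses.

Classify positions by backward induction: terminal positions (no move available) are L. From any other position, the mover wins iff some move reaches an L.
n=0: no move → L
n=1: W (go to 0, an L position)
n=2: L (sole option 1(W) is W)
n=3: W (go to 2, an L position)
n=4: L (sole option 3(W) is W)
n=5: W (go to 4, an L position)
n=6: W (go to 2, an L position)
n=7: L (sole option 6(W) is W)
n=8: W (go to 7, an L position)
n=9: L (options 3(W), 8(W) are all W)
n=10: W (go to 9, an L position)
n=11: L (sole option 10(W) is W)
n=12: W (go to 4, an L position)
n=13: L (sole option 12(W) is W)
n=14: W (go to 13, an L position)
n=15: L (options 5(W), 14(W) are all W)
n=16: W (go to 15, an L position)
n=17: L (sole option 16(W) is W)
n=18: W (go to 17, an L position)
n=19: L (sole option 18(W) is W)
n=20: W (go to 19, an L position)
n=21: W (go to 7, an L position)
n=22: L (sole option 21(W) is W)
n=23: W (go to 22, an L position)
n=24: L (options 8(W), 23(W) are all W)
n=25: W (go to 24, an L position)
n=26: L (sole option 25(W) is W)
n=27: W (go to 9, an L position)
n=28: L (sole option 27(W) is W)
n=29: W (go to 28, an L position)
n=30: L (options 10(W), 29(W) are all W)
n=31: W (go to 30, an L position)
n=32: L (sole option 31(W) is W)
n=33: W (go to 11, an L position)
n=34: L (sole option 33(W) is W)
L entries with 0 ≤ n ≤ 34: n = 0, 2, 4, 7, 9, 11, 13, 15, 17, 19, 22, 24, 26, 28, 30, 32, 34; that makes 17.

17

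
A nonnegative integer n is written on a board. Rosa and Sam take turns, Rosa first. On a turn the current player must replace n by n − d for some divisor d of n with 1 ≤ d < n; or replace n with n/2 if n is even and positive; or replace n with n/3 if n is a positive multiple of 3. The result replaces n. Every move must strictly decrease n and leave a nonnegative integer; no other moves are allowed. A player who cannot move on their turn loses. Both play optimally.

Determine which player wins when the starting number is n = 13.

Compute win/loss labels from the base case upward. A position with no move is L. Any other position is W if it can reach an L in one move, else L.
n=0: no move → L
n=1: no move → L
n=2: W (go to 1, an L position)
n=3: W (go to 1, an L position)
n=4: L (options 2(W), 3(W) are all W)
n=5: W (go to 4, an L position)
n=6: W (go to 4, an L position)
n=7: L (sole option 6(W) is W)
n=8: W (go to 4, an L position)
n=9: L (options 3(W), 6(W), 8(W) are all W)
n=10: W (go to 9, an L position)
n=11: L (sole option 10(W) is W)
n=12: W (go to 4, an L position)
n=13: L (sole option 12(W) is W)
Every move from 13 reaches a W position, so the mover loses.

Sam wins.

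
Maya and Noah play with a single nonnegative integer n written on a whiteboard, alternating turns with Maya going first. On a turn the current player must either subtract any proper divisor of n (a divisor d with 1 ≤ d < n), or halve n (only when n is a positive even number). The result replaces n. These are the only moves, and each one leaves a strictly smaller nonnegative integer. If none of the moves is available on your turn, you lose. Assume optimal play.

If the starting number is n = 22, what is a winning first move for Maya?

Use the standard recursion: the mover loses at a terminal position; elsewhere, the mover wins exactly when some move hands the opponent an L position.
n=0: no move → L
n=1: no move → L
n=2: reaches L-position 1 → W
n=3: only reaches 2(W), which is W → L
n=4: reaches L-position 3 → W
n=5: only reaches 4(W), which is W → L
n=6: reaches L-position 3 → W
n=7: only reaches 6(W), which is W → L
n=8: reaches L-position 7 → W
n=9: only reaches 6(W), 8(W), all W → L
n=10: reaches L-position 5 → W
n=11: only reaches 10(W), which is W → L
n=12: reaches L-position 9 → W
n=13: only reaches 12(W), which is W → L
n=14: reaches L-position 7 → W
n=15: only reaches 10(W), 12(W), 14(W), all W → L
n=16: reaches L-position 15 → W
n=17: only reaches 16(W), which is W → L
n=18: reaches L-position 9 → W
n=19: only reaches 18(W), which is W → L
n=20: reaches L-position 15 → W
n=21: only reaches 14(W), 18(W), 20(W), all W → L
n=22: reaches L-position 11 → W
From 22, the L positions reachable in one move are: 11, 21. Any move reaching one of these is winning.

Move to 11.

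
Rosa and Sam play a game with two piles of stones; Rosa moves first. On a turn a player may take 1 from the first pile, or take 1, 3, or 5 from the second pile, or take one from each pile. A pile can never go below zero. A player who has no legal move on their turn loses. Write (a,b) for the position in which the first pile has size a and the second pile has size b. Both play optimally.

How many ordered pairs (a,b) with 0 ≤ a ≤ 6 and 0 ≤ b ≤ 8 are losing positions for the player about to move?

20

Label each position W (a win for the player to move) or L (a loss). A position with no legal move is L; any other position is W exactly when some move reaches an L, and L when every move reaches a W.
Every move lowers a or b (never raises either), so fill the grid row by row in increasing a, and left to right within a row: each cell's successors are then already labelled.
      b=0  b=1  b=2  b=3  b=4  b=5  b=6  b=7  b=8
a=0:    L    W    L    W    L    W    L    W    L
a=1:    W    W    W    W    W    W    W    W    W
a=2:    L    W    L    W    L    W    L    W    L
a=3:    W    W    W    W    W    W    W    W    W
a=4:    L    W    L    W    L    W    L    W    L
a=5:    W    W    W    W    W    W    W    W    W
a=6:    L    W    L    W    L    W    L    W    L
Cells with no legal move (terminal, hence L): (0,0).
The remaining L cells, each justified by listing all of its moves:
(0,2): only reaches (0,1)(W), which is W → L
(0,4): only reaches (0,3)(W), (0,1)(W), all W → L
(0,6): only reaches (0,5)(W), (0,3)(W), (0,1)(W), all W → L
(0,8): only reaches (0,7)(W), (0,5)(W), (0,3)(W), all W → L
(2,0): only reaches (1,0)(W), which is W → L
(2,2): only reaches (1,2)(W), (2,1)(W), (1,1)(W), all W → L
(2,4): only reaches (1,4)(W), (2,3)(W), (2,1)(W), (1,3)(W), all W → L
(2,6): only reaches (1,6)(W), (2,5)(W), (2,3)(W), (2,1)(W), (1,5)(W), all W → L
(2,8): only reaches (1,8)(W), (2,7)(W), (2,5)(W), (2,3)(W), (1,7)(W), all W → L
(4,0): only reaches (3,0)(W), which is W → L
(4,2): only reaches (3,2)(W), (4,1)(W), (3,1)(W), all W → L
(4,4): only reaches (3,4)(W), (4,3)(W), (4,1)(W), (3,3)(W), all W → L
(4,6): only reaches (3,6)(W), (4,5)(W), (4,3)(W), (4,1)(W), (3,5)(W), all W → L
(4,8): only reaches (3,8)(W), (4,7)(W), (4,5)(W), (4,3)(W), (3,7)(W), all W → L
(6,0): only reaches (5,0)(W), which is W → L
(6,2): only reaches (5,2)(W), (6,1)(W), (5,1)(W), all W → L
(6,4): only reaches (5,4)(W), (6,3)(W), (6,1)(W), (5,3)(W), all W → L
(6,6): only reaches (5,6)(W), (6,5)(W), (6,3)(W), (6,1)(W), (5,5)(W), all W → L
(6,8): only reaches (5,8)(W), (6,7)(W), (6,5)(W), (6,3)(W), (5,7)(W), all W → L
Every other cell has at least one move into one of the L cells above, so it is W.
L cells per row: a=0: 5, a=1: 0, a=2: 5, a=3: 0, a=4: 5, a=5: 0, a=6: 5; total 20.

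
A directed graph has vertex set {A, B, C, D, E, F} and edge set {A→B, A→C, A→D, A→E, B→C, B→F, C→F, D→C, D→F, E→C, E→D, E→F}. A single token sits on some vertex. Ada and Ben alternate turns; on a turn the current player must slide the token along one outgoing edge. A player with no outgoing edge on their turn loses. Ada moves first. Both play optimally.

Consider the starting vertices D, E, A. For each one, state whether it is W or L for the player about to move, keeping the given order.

D: W, E: W, A: L

Use the standard recursion: the mover loses at a terminal position; elsewhere, the mover wins exactly when some move hands the opponent an L position.
Every edge goes from a vertex to one that appears earlier in the order F, C, D, E, B, A, so processing vertices in that order labels each vertex after all of its successors.
F: no outgoing edge → L
C: can move to F, which is L ⇒ W
D: can move to F, which is L ⇒ W
E: can move to F, which is L ⇒ W
B: can move to F, which is L ⇒ W
A: moves to B(W), E(W), D(W), C(W); every one is W ⇒ L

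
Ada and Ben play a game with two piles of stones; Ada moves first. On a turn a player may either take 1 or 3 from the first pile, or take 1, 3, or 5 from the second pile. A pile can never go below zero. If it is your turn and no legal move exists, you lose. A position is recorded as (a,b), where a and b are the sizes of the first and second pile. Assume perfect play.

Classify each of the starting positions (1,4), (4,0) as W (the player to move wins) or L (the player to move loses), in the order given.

Use the standard recursion: the mover loses at a terminal position; elsewhere, the mover wins exactly when some move hands the opponent an L position.
No move ever increases a pile, so every position that can arise here has a ≤ 4 and b ≤ 4; it is enough to label the cells with 0 ≤ a ≤ 4 and 0 ≤ b ≤ 4.
Every move lowers a or b (never raises either), so fill the grid row by row in increasing a, and left to right within a row: each cell's successors are then already labelled.
      b=0  b=1  b=2  b=3  b=4
a=0:    L    W    L    W    L
a=1:    W    L    W    L    W
a=2:    L    W    L    W    L
a=3:    W    L    W    L    W
a=4:    L    W    L    W    L
Cells with no legal move (terminal, hence L): (0,0).
The remaining L cells, each justified by listing all of its moves:
(0,2): L (sole option (0,1)(W) is W)
(0,4): L (options (0,3)(W), (0,1)(W) are all W)
(1,1): L (options (0,1)(W), (1,0)(W) are all W)
(1,3): L (options (0,3)(W), (1,2)(W), (1,0)(W) are all W)
(2,0): L (sole option (1,0)(W) is W)
(2,2): L (options (1,2)(W), (2,1)(W) are all W)
(2,4): L (options (1,4)(W), (2,3)(W), (2,1)(W) are all W)
(3,1): L (options (2,1)(W), (0,1)(W), (3,0)(W) are all W)
(3,3): L (options (2,3)(W), (0,3)(W), (3,2)(W), (3,0)(W) are all W)
(4,0): L (options (3,0)(W), (1,0)(W) are all W)
(4,2): L (options (3,2)(W), (1,2)(W), (4,1)(W) are all W)
(4,4): L (options (3,4)(W), (1,4)(W), (4,3)(W), (4,1)(W) are all W)
Every other cell has at least one move into one of the L cells above, so it is W.
(1,4): the move to (0,4) reaches an L cell, so W
(4,0): one of the L cells justified above, so L

(1,4): W, (4,0): L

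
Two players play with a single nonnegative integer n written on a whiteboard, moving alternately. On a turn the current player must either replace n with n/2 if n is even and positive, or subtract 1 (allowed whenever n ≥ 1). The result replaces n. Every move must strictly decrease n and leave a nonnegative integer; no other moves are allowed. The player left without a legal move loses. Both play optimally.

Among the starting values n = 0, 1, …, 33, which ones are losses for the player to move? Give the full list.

0, 2, 5, 7, 9, 11, 13, 15, 17, 19, 21, 23, 25, 27, 29, 31, 33

Work bottom-up. With no move the player to move loses. Otherwise the position is W if at least one move leads to an L position for the opponent, and L if every move leads to a W.
n=0: no move → L
n=1: can move to 0, which is L ⇒ W
n=2: the only move is to 1(W), a W ⇒ L
n=3: can move to 2, which is L ⇒ W
n=4: can move to 2, which is L ⇒ W
n=5: the only move is to 4(W), a W ⇒ L
n=6: can move to 5, which is L ⇒ W
n=7: the only move is to 6(W), a W ⇒ L
n=8: can move to 7, which is L ⇒ W
n=9: the only move is to 8(W), a W ⇒ L
n=10: can move to 5, which is L ⇒ W
n=11: the only move is to 10(W), a W ⇒ L
n=12: can move to 11, which is L ⇒ W
n=13: the only move is to 12(W), a W ⇒ L
n=14: can move to 7, which is L ⇒ W
n=15: the only move is to 14(W), a W ⇒ L
n=16: can move to 15, which is L ⇒ W
n=17: the only move is to 16(W), a W ⇒ L
n=18: can move to 9, which is L ⇒ W
n=19: the only move is to 18(W), a W ⇒ L
n=20: can move to 19, which is L ⇒ W
n=21: the only move is to 20(W), a W ⇒ L
n=22: can move to 11, which is L ⇒ W
n=23: the only move is to 22(W), a W ⇒ L
n=24: can move to 23, which is L ⇒ W
n=25: the only move is to 24(W), a W ⇒ L
n=26: can move to 13, which is L ⇒ W
n=27: the only move is to 26(W), a W ⇒ L
n=28: can move to 27, which is L ⇒ W
n=29: the only move is to 28(W), a W ⇒ L
n=30: can move to 15, which is L ⇒ W
n=31: the only move is to 30(W), a W ⇒ L
n=32: can move to 31, which is L ⇒ W
n=33: the only move is to 32(W), a W ⇒ L
The losing starting values of n are exactly the entries labelled L in this table (17 of them).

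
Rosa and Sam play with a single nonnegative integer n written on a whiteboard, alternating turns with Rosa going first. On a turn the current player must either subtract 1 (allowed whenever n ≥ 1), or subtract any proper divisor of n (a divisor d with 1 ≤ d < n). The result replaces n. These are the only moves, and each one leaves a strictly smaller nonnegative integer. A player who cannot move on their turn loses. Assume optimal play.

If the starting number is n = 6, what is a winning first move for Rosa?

Move to 5.

Build the W/L table. Terminal = L. A non-terminal position is W if it has a move to some L; otherwise it is L.
n=0: no move → L
n=1: →0(L), so W
n=2: →1(W) only, which is W, so L
n=3: →2(L), so W
n=4: →2(L), so W
n=5: →4(W) only, which is W, so L
n=6: →5(L), so W
From 6, the L positions reachable in one move are: 5.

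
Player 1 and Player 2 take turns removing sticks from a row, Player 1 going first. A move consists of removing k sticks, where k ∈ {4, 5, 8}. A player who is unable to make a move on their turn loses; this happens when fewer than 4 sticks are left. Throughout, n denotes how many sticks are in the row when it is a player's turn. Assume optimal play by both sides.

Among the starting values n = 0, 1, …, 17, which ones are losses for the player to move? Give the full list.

Build the W/L table. Terminal = L. A non-terminal position is W if it has a move to some L; otherwise it is L.
n=0: no move → L
n=1: no move → L
n=2: no move → L
n=3: no move → L
n=4: can move to 0, which is L ⇒ W
n=5: can move to 1, which is L ⇒ W
n=6: can move to 2, which is L ⇒ W
n=7: can move to 3, which is L ⇒ W
n=8: can move to 3, which is L ⇒ W
n=9: can move to 1, which is L ⇒ W
n=10: can move to 2, which is L ⇒ W
n=11: can move to 3, which is L ⇒ W
n=12: moves to 8(W), 7(W), 4(W); every one is W ⇒ L
n=13: moves to 9(W), 8(W), 5(W); every one is W ⇒ L
n=14: moves to 10(W), 9(W), 6(W); every one is W ⇒ L
n=15: moves to 11(W), 10(W), 7(W); every one is W ⇒ L
n=16: can move to 12, which is L ⇒ W
n=17: can move to 13, which is L ⇒ W
The losing starting values of n are exactly the entries labelled L in this table (8 of them).

0, 1, 2, 3, 12, 13, 14, 15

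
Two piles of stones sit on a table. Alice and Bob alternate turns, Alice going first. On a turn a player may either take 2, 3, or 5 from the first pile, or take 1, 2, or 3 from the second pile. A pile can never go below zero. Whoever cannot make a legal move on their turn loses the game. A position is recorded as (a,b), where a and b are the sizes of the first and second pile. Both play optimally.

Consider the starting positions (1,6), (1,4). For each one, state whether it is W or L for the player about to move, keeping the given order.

Work bottom-up. With no move the player to move loses. Otherwise the position is W if at least one move leads to an L position for the opponent, and L if every move leads to a W.
No move ever increases a pile, so every position that can arise here has a ≤ 1 and b ≤ 6; it is enough to label the cells with 0 ≤ a ≤ 1 and 0 ≤ b ≤ 6.
Every move lowers a or b (never raises either), so fill the grid row by row in increasing a, and left to right within a row: each cell's successors are then already labelled.
      b=0  b=1  b=2  b=3  b=4  b=5  b=6
a=0:    L    W    W    W    L    W    W
a=1:    L    W    W    W    L    W    W
Cells with no legal move (terminal, hence L): (0,0), (1,0).
The remaining L cells, each justified by listing all of its moves:
(0,4): only reaches (0,3)(W), (0,2)(W), (0,1)(W), all W → L
(1,4): only reaches (1,3)(W), (1,2)(W), (1,1)(W), all W → L
Every other cell has at least one move into one of the L cells above, so it is W.
(1,6): the move to (1,4) reaches an L cell, so W
(1,4): one of the L cells justified above, so L

(1,6): W, (1,4): L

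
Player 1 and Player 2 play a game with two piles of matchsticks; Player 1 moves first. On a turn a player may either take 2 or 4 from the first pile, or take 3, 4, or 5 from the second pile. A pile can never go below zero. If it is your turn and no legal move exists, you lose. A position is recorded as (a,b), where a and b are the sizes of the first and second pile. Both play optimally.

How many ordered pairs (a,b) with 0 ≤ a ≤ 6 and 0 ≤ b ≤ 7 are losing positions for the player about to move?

Work bottom-up. With no move the player to move loses. Otherwise the position is W if at least one move leads to an L position for the opponent, and L if every move leads to a W.
Every move lowers a or b (never raises either), so fill the grid row by row in increasing a, and left to right within a row: each cell's successors are then already labelled.
      b=0  b=1  b=2  b=3  b=4  b=5  b=6  b=7
a=0:    L    L    L    W    W    W    W    W
a=1:    L    L    L    W    W    W    W    W
a=2:    W    W    W    L    L    L    W    W
a=3:    W    W    W    L    L    L    W    W
a=4:    W    W    W    W    W    W    L    L
a=5:    W    W    W    W    W    W    L    L
a=6:    L    L    L    W    W    W    W    W
Cells with no legal move (terminal, hence L): (0,0), (0,1), (0,2), (1,0), (1,1), (1,2).
The remaining L cells, each justified by listing all of its moves:
(2,3): moves to (0,3)(W), (2,0)(W); every one is W ⇒ L
(2,4): moves to (0,4)(W), (2,1)(W), (2,0)(W); every one is W ⇒ L
(2,5): moves to (0,5)(W), (2,2)(W), (2,1)(W), (2,0)(W); every one is W ⇒ L
(3,3): moves to (1,3)(W), (3,0)(W); every one is W ⇒ L
(3,4): moves to (1,4)(W), (3,1)(W), (3,0)(W); every one is W ⇒ L
(3,5): moves to (1,5)(W), (3,2)(W), (3,1)(W), (3,0)(W); every one is W ⇒ L
(4,6): moves to (2,6)(W), (0,6)(W), (4,3)(W), (4,2)(W), (4,1)(W); every one is W ⇒ L
(4,7): moves to (2,7)(W), (0,7)(W), (4,4)(W), (4,3)(W), (4,2)(W); every one is W ⇒ L
(5,6): moves to (3,6)(W), (1,6)(W), (5,3)(W), (5,2)(W), (5,1)(W); every one is W ⇒ L
(5,7): moves to (3,7)(W), (1,7)(W), (5,4)(W), (5,3)(W), (5,2)(W); every one is W ⇒ L
(6,0): moves to (4,0)(W), (2,0)(W); every one is W ⇒ L
(6,1): moves to (4,1)(W), (2,1)(W); every one is W ⇒ L
(6,2): moves to (4,2)(W), (2,2)(W); every one is W ⇒ L
Every other cell has at least one move into one of the L cells above, so it is W.
L cells per row: a=0: 3, a=1: 3, a=2: 3, a=3: 3, a=4: 2, a=5: 2, a=6: 3; total 19.

19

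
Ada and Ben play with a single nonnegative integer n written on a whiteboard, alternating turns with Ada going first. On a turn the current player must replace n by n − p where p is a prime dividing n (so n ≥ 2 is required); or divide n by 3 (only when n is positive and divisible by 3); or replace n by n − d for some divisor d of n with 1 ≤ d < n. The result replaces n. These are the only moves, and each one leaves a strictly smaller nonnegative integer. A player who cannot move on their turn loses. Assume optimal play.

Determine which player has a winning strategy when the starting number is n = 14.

Ben wins.

Use the standard recursion: the mover loses at a terminal position; elsewhere, the mover wins exactly when some move hands the opponent an L position.
n=0: no move → L
n=1: no move → L
n=2: W (go to 0, an L position)
n=3: W (go to 0, an L position)
n=4: L (options 2(W), 3(W) are all W)
n=5: W (go to 0, an L position)
n=6: W (go to 4, an L position)
n=7: W (go to 0, an L position)
n=8: W (go to 4, an L position)
n=9: L (options 3(W), 6(W), 8(W) are all W)
n=10: W (go to 9, an L position)
n=11: W (go to 0, an L position)
n=12: W (go to 4, an L position)
n=13: W (go to 0, an L position)
n=14: L (options 7(W), 12(W), 13(W) are all W)
Every move from 14 reaches a W position, so the mover loses.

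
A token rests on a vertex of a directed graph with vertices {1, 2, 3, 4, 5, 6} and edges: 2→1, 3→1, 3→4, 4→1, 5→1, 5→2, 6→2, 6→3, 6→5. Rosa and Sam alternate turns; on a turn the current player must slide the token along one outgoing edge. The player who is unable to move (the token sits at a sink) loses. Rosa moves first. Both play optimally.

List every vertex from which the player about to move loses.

Compute win/loss labels from the base case upward. A position with no move is L. Any other position is W if it can reach an L in one move, else L.
Every edge goes from a vertex to one that appears earlier in the order 1, 2, 4, 5, 3, 6, so processing vertices in that order labels each vertex after all of its successors.
1: no outgoing edge → L
2: reaches L-position 1 → W
4: reaches L-position 1 → W
5: reaches L-position 1 → W
3: reaches L-position 1 → W
6: only reaches 3(W), 5(W), 2(W), all W → L
Reading off the rows marked L gives the requested list; there are 2 such vertices.

1, 6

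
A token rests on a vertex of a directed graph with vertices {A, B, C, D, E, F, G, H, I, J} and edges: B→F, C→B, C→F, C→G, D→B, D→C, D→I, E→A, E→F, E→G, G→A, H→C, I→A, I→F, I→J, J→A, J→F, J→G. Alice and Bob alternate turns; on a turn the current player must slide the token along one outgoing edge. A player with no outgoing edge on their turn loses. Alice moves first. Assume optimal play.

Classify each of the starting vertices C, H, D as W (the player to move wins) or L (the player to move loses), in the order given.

C: W, H: L, D: L

Use the standard recursion: the mover loses at a terminal position; elsewhere, the mover wins exactly when some move hands the opponent an L position.
Every edge goes from a vertex to one that appears earlier in the order F, A, G, B, J, C, E, I, H, D, so processing vertices in that order labels each vertex after all of its successors.
F: no outgoing edge → L
A: no outgoing edge → L
G: can move to A, which is L ⇒ W
B: can move to F, which is L ⇒ W
J: can move to A, which is L ⇒ W
C: can move to F, which is L ⇒ W
E: can move to A, which is L ⇒ W
I: can move to A, which is L ⇒ W
H: the only move is to C(W), a W ⇒ L
D: moves to I(W), C(W), B(W); every one is W ⇒ L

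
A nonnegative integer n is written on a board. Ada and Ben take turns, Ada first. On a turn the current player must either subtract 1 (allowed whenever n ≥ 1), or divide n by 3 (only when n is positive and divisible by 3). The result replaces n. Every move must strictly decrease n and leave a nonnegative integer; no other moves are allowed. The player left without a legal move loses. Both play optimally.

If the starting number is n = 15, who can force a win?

Ben wins.

Classify positions by backward induction: terminal positions (no move available) are L. From any other position, the mover wins iff some move reaches an L.
n=0: no move → L
n=1: →0(L), so W
n=2: →1(W) only, which is W, so L
n=3: →2(L), so W
n=4: →3(W) only, which is W, so L
n=5: →4(L), so W
n=6: →2(L), so W
n=7: →6(W) only, which is W, so L
n=8: →7(L), so W
n=9: →3(W), 8(W) — all W, so L
n=10: →9(L), so W
n=11: →10(W) only, which is W, so L
n=12: →4(L), so W
n=13: →12(W) only, which is W, so L
n=14: →13(L), so W
n=15: →5(W), 14(W) — all W, so L
The starting position 15 is L: whatever Ada does, the opponent receives a W position.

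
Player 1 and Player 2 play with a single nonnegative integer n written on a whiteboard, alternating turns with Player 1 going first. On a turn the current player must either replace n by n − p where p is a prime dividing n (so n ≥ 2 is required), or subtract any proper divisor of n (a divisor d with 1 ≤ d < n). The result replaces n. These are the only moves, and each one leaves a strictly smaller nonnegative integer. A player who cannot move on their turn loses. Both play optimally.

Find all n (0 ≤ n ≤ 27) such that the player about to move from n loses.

Use the standard recursion: the mover loses at a terminal position; elsewhere, the mover wins exactly when some move hands the opponent an L position.
n=0: no move → L
n=1: no move → L
n=2: W (go to 0, an L position)
n=3: W (go to 0, an L position)
n=4: L (options 2(W), 3(W) are all W)
n=5: W (go to 0, an L position)
n=6: W (go to 4, an L position)
n=7: W (go to 0, an L position)
n=8: W (go to 4, an L position)
n=9: L (options 6(W), 8(W) are all W)
n=10: W (go to 9, an L position)
n=11: W (go to 0, an L position)
n=12: W (go to 9, an L position)
n=13: W (go to 0, an L position)
n=14: L (options 7(W), 12(W), 13(W) are all W)
n=15: W (go to 14, an L position)
n=16: W (go to 14, an L position)
n=17: W (go to 0, an L position)
n=18: W (go to 9, an L position)
n=19: W (go to 0, an L position)
n=20: L (options 10(W), 15(W), 16(W), 18(W), 19(W) are all W)
n=21: W (go to 14, an L position)
n=22: W (go to 20, an L position)
n=23: W (go to 0, an L position)
n=24: W (go to 20, an L position)
n=25: W (go to 20, an L position)
n=26: L (options 13(W), 24(W), 25(W) are all W)
n=27: W (go to 26, an L position)
The losing starting values of n are exactly the entries labelled L in this table (7 of them).

0, 1, 4, 9, 14, 20, 26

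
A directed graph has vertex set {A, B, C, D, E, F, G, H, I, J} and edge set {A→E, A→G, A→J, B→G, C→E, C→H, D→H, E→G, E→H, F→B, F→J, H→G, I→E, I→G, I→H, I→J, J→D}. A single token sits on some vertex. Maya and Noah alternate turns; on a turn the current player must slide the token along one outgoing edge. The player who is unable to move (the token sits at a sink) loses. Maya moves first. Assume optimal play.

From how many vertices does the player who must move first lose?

4

Work bottom-up. With no move the player to move loses. Otherwise the position is W if at least one move leads to an L position for the opponent, and L if every move leads to a W.
Every edge goes from a vertex to one that appears earlier in the order G, H, E, C, D, J, B, I, A, F, so processing vertices in that order labels each vertex after all of its successors.
G: no outgoing edge → L
H: W (go to G, an L position)
E: W (go to G, an L position)
C: L (options E(W), H(W) are all W)
D: L (sole option H(W) is W)
J: W (go to D, an L position)
B: W (go to G, an L position)
I: W (go to G, an L position)
A: W (go to G, an L position)
F: L (options B(W), J(W) are all W)
The L vertices are C, D, F, G; that is 4 in all.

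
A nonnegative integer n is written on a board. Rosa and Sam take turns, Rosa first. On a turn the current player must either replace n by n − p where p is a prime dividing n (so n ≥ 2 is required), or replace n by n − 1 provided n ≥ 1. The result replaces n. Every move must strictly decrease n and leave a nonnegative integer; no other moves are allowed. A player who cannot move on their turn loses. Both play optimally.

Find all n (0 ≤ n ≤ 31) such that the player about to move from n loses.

Label each position W (a win for the player to move) or L (a loss). A position with no legal move is L; any other position is W exactly when some move reaches an L, and L when every move reaches a W.
n=0: no move → L
n=1: can move to 0, which is L ⇒ W
n=2: can move to 0, which is L ⇒ W
n=3: can move to 0, which is L ⇒ W
n=4: moves to 2(W), 3(W); every one is W ⇒ L
n=5: can move to 0, which is L ⇒ W
n=6: can move to 4, which is L ⇒ W
n=7: can move to 0, which is L ⇒ W
n=8: moves to 6(W), 7(W); every one is W ⇒ L
n=9: can move to 8, which is L ⇒ W
n=10: can move to 8, which is L ⇒ W
n=11: can move to 0, which is L ⇒ W
n=12: moves to 9(W), 10(W), 11(W); every one is W ⇒ L
n=13: can move to 0, which is L ⇒ W
n=14: can move to 12, which is L ⇒ W
n=15: can move to 12, which is L ⇒ W
n=16: moves to 14(W), 15(W); every one is W ⇒ L
n=17: can move to 0, which is L ⇒ W
n=18: can move to 16, which is L ⇒ W
n=19: can move to 0, which is L ⇒ W
n=20: moves to 15(W), 18(W), 19(W); every one is W ⇒ L
n=21: can move to 20, which is L ⇒ W
n=22: can move to 20, which is L ⇒ W
n=23: can move to 0, which is L ⇒ W
n=24: moves to 21(W), 22(W), 23(W); every one is W ⇒ L
n=25: can move to 20, which is L ⇒ W
n=26: can move to 24, which is L ⇒ W
n=27: can move to 24, which is L ⇒ W
n=28: moves to 21(W), 26(W), 27(W); every one is W ⇒ L
n=29: can move to 0, which is L ⇒ W
n=30: can move to 28, which is L ⇒ W
n=31: can move to 0, which is L ⇒ W
The losing starting values of n are exactly the entries labelled L in this table (8 of them).

0, 4, 8, 12, 16, 20, 24, 28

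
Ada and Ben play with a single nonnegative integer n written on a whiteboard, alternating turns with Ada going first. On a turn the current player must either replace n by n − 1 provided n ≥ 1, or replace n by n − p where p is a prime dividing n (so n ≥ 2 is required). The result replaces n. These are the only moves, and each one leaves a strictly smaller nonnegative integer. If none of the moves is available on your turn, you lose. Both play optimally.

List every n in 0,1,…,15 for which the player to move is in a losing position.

Use the standard recursion: the mover loses at a terminal position; elsewhere, the mover wins exactly when some move hands the opponent an L position.
n=0: no move → L
n=1: W (go to 0, an L position)
n=2: W (go to 0, an L position)
n=3: W (go to 0, an L position)
n=4: L (options 2(W), 3(W) are all W)
n=5: W (go to 0, an L position)
n=6: W (go to 4, an L position)
n=7: W (go to 0, an L position)
n=8: L (options 6(W), 7(W) are all W)
n=9: W (go to 8, an L position)
n=10: W (go to 8, an L position)
n=11: W (go to 0, an L position)
n=12: L (options 9(W), 10(W), 11(W) are all W)
n=13: W (go to 0, an L position)
n=14: W (go to 12, an L position)
n=15: W (go to 12, an L position)
Reading off the rows marked L gives the requested list; there are 4 such values of n.

0, 4, 8, 12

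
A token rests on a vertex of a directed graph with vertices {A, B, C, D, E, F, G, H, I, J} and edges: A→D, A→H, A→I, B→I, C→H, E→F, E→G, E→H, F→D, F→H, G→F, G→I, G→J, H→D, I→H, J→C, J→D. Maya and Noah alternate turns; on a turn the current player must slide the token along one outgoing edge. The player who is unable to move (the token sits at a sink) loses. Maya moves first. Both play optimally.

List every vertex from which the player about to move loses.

Use the standard recursion: the mover loses at a terminal position; elsewhere, the mover wins exactly when some move hands the opponent an L position.
Every edge goes from a vertex to one that appears earlier in the order D, H, C, F, J, I, B, G, E, A, so processing vertices in that order labels each vertex after all of its successors.
D: no outgoing edge → L
H: →D(L), so W
C: →H(W) only, which is W, so L
F: →D(L), so W
J: →C(L), so W
I: →H(W) only, which is W, so L
B: →I(L), so W
G: →I(L), so W
E: →G(W), F(W), H(W) — all W, so L
A: →I(L), so W
The losing starting vertices are exactly the entries labelled L in this table (4 of them).

C, D, E, I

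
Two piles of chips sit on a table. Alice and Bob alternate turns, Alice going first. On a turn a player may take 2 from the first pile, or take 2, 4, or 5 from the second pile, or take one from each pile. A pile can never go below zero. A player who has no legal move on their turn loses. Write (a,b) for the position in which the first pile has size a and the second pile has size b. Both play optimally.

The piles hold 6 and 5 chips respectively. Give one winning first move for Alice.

Positions with no move are L. A position that does have a move is losing for the player to move precisely when every available move leads to a winning position for the opponent. Fill in the labels:
No move ever increases a pile, so every position that can arise here has a ≤ 6 and b ≤ 5; it is enough to label the cells with 0 ≤ a ≤ 6 and 0 ≤ b ≤ 5.
Every move lowers a or b (never raises either), so fill the grid row by row in increasing a, and left to right within a row: each cell's successors are then already labelled.
      b=0  b=1  b=2  b=3  b=4  b=5
a=0:    L    L    W    W    W    W
a=1:    L    W    W    L    W    W
a=2:    W    W    L    L    W    W
a=3:    W    L    L    W    W    W
a=4:    L    L    W    W    W    W
a=5:    L    W    W    L    W    W
a=6:    W    W    L    L    W    W
Cells with no legal move (terminal, hence L): (0,0), (0,1), (1,0).
The remaining L cells, each justified by listing all of its moves:
(1,3): only reaches (1,1)(W), (0,2)(W), all W → L
(2,2): only reaches (0,2)(W), (2,0)(W), (1,1)(W), all W → L
(2,3): only reaches (0,3)(W), (2,1)(W), (1,2)(W), all W → L
(3,1): only reaches (1,1)(W), (2,0)(W), all W → L
(3,2): only reaches (1,2)(W), (3,0)(W), (2,1)(W), all W → L
(4,0): only reaches (2,0)(W), which is W → L
(4,1): only reaches (2,1)(W), (3,0)(W), all W → L
(5,0): only reaches (3,0)(W), which is W → L
(5,3): only reaches (3,3)(W), (5,1)(W), (4,2)(W), all W → L
(6,2): only reaches (4,2)(W), (6,0)(W), (5,1)(W), all W → L
(6,3): only reaches (4,3)(W), (6,1)(W), (5,2)(W), all W → L
Every other cell has at least one move into one of the L cells above, so it is W.
From (6,5), the L positions reachable in one move are: (6,3).

Move to (6,3).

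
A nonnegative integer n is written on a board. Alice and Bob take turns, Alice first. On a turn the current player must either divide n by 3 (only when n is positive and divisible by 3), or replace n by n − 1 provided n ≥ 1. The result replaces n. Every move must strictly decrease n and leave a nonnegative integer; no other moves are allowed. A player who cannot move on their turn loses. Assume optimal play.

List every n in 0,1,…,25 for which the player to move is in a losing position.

Use the standard recursion: the mover loses at a terminal position; elsewhere, the mover wins exactly when some move hands the opponent an L position.
n=0: no move → L
n=1: reaches L-position 0 → W
n=2: only reaches 1(W), which is W → L
n=3: reaches L-position 2 → W
n=4: only reaches 3(W), which is W → L
n=5: reaches L-position 4 → W
n=6: reaches L-position 2 → W
n=7: only reaches 6(W), which is W → L
n=8: reaches L-position 7 → W
n=9: only reaches 3(W), 8(W), all W → L
n=10: reaches L-position 9 → W
n=11: only reaches 10(W), which is W → L
n=12: reaches L-position 4 → W
n=13: only reaches 12(W), which is W → L
n=14: reaches L-position 13 → W
n=15: only reaches 5(W), 14(W), all W → L
n=16: reaches L-position 15 → W
n=17: only reaches 16(W), which is W → L
n=18: reaches L-position 17 → W
n=19: only reaches 18(W), which is W → L
n=20: reaches L-position 19 → W
n=21: reaches L-position 7 → W
n=22: only reaches 21(W), which is W → L
n=23: reaches L-position 22 → W
n=24: only reaches 8(W), 23(W), all W → L
n=25: reaches L-position 24 → W
Reading off the rows marked L gives the requested list; there are 12 such values of n.

0, 2, 4, 7, 9, 11, 13, 15, 17, 19, 22, 24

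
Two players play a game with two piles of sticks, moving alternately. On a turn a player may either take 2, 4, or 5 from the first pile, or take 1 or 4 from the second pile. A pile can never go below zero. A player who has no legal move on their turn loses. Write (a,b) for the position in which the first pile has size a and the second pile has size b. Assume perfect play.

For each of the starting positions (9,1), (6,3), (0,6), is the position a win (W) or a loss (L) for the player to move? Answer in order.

Classify positions by backward induction: terminal positions (no move available) are L. From any other position, the mover wins iff some move reaches an L.
No move ever increases a pile, so every position that can arise here has a ≤ 9 and b ≤ 6; it is enough to label the cells with 0 ≤ a ≤ 9 and 0 ≤ b ≤ 6.
Every move lowers a or b (never raises either), so fill the grid row by row in increasing a, and left to right within a row: each cell's successors are then already labelled.
      b=0  b=1  b=2  b=3  b=4  b=5  b=6
a=0:    L    W    L    W    W    L    W
a=1:    L    W    L    W    W    L    W
a=2:    W    L    W    L    W    W    L
a=3:    W    L    W    L    W    W    L
a=4:    W    W    W    W    L    W    W
a=5:    W    W    W    W    L    W    W
a=6:    W    W    W    W    W    W    W
a=7:    L    W    L    W    W    L    W
a=8:    L    W    L    W    W    L    W
a=9:    W    L    W    L    W    W    L
Cells with no legal move (terminal, hence L): (0,0), (1,0).
The remaining L cells, each justified by listing all of its moves:
(0,2): the only move is to (0,1)(W), a W ⇒ L
(0,5): moves to (0,4)(W), (0,1)(W); every one is W ⇒ L
(1,2): the only move is to (1,1)(W), a W ⇒ L
(1,5): moves to (1,4)(W), (1,1)(W); every one is W ⇒ L
(2,1): moves to (0,1)(W), (2,0)(W); every one is W ⇒ L
(2,3): moves to (0,3)(W), (2,2)(W); every one is W ⇒ L
(2,6): moves to (0,6)(W), (2,5)(W), (2,2)(W); every one is W ⇒ L
(3,1): moves to (1,1)(W), (3,0)(W); every one is W ⇒ L
(3,3): moves to (1,3)(W), (3,2)(W); every one is W ⇒ L
(3,6): moves to (1,6)(W), (3,5)(W), (3,2)(W); every one is W ⇒ L
(4,4): moves to (2,4)(W), (0,4)(W), (4,3)(W), (4,0)(W); every one is W ⇒ L
(5,4): moves to (3,4)(W), (1,4)(W), (0,4)(W), (5,3)(W), (5,0)(W); every one is W ⇒ L
(7,0): moves to (5,0)(W), (3,0)(W), (2,0)(W); every one is W ⇒ L
(7,2): moves to (5,2)(W), (3,2)(W), (2,2)(W), (7,1)(W); every one is W ⇒ L
(7,5): moves to (5,5)(W), (3,5)(W), (2,5)(W), (7,4)(W), (7,1)(W); every one is W ⇒ L
(8,0): moves to (6,0)(W), (4,0)(W), (3,0)(W); every one is W ⇒ L
(8,2): moves to (6,2)(W), (4,2)(W), (3,2)(W), (8,1)(W); every one is W ⇒ L
(8,5): moves to (6,5)(W), (4,5)(W), (3,5)(W), (8,4)(W), (8,1)(W); every one is W ⇒ L
(9,1): moves to (7,1)(W), (5,1)(W), (4,1)(W), (9,0)(W); every one is W ⇒ L
(9,3): moves to (7,3)(W), (5,3)(W), (4,3)(W), (9,2)(W); every one is W ⇒ L
(9,6): moves to (7,6)(W), (5,6)(W), (4,6)(W), (9,5)(W), (9,2)(W); every one is W ⇒ L
Every other cell has at least one move into one of the L cells above, so it is W.
(9,1): one of the L cells justified above, so L
(6,3): the move to (2,3) reaches an L cell, so W
(0,6): the move to (0,5) reaches an L cell, so W

(9,1): L, (6,3): W, (0,6): W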